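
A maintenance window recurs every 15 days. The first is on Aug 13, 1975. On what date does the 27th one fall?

The 27th occurrence is 26 intervals after the first: 26 × 15 = 390 days after Aug 13, 1975.
Aug has 31 days — 18 days to the end of Aug leaves 372.
Sep has 30 days (342 left).
Oct has 31 days (311 left).
Nov has 30 days (281 left).
Dec has 31 days (250 left).
Jan has 31 days (219 left).
Feb has 29 days (190 left).
Mar has 31 days (159 left).
Apr has 30 days (129 left).
May has 31 days (98 left).
Jun has 30 days (68 left).
Jul has 31 days (37 left).
Aug has 31 days (6 left).
6 days into Sep → Sep 6, 1976.

Sep 6, 1976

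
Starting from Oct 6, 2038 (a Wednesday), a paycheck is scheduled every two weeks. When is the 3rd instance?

The 3rd occurrence is 2 intervals after the first: 2 × 14 = 28 days after Oct 6, 2038.
Oct has 31 days — 25 days to the end of Oct leaves 3.
3 days into Nov → Nov 3, 2038.

Nov 3, 2038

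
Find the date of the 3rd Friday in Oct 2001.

Oct 2001 begins on a Monday, so the first Friday is Oct 5 (4 days later).
The 3rd Friday is 2 weeks later: 5 + 14 = 19.

Oct 19, 2001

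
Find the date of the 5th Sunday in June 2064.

The first Sunday of June 2064 is June 1.
The 5th Sunday is 4 weeks later: 1 + 28 = 29.

June 29, 2064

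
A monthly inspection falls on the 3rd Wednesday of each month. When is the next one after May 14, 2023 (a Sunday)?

May 17, 2023

May 2023 starts on a Monday; its first Wednesday is the 3rd, so the 3rd Wednesday is the 17th — May 17, 2023.
May 17, 2023 is after May 14, 2023, so that is the next one.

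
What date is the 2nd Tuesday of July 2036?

July 2036 begins on a Tuesday, so the first Tuesday is July 1.
The 2nd Tuesday is 1 weeks later: 1 + 7 = 8.

2036-07-08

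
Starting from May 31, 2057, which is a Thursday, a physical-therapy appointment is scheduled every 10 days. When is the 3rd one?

The 3rd occurrence is 2 intervals after the first: 2 × 10 = 20 days after May 31, 2057.
May has 31 days — 0 days to the end of May leaves 20.
20 days into June → June 20, 2057.

June 20, 2057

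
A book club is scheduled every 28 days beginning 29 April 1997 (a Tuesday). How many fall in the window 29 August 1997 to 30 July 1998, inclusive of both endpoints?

Occurrences land 28·i days after 29 April 1997 for i = 0, 1, 2, …
29 August 1997 is 122 days after the start; 122 ÷ 28 = 4 remainder 10; since the remainder is 10, round up to i = 5. First occurrence in the window: #6 on 16 September 1997 (5×28 = 140 days in).
30 July 1998 is 457 days after the start; 457 ÷ 28 = 16 remainder 9. Last occurrence in the window: #17 on 21 July 1998.
Occurrences #6 through #17: 12 in total.

12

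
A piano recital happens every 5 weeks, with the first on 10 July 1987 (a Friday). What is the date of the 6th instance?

The 6th occurrence is 5 intervals after the first: 5 × 35 = 175 days after 10 July 1987.
July has 31 days — 21 days to the end of July leaves 154.
August has 31 days (123 left).
September has 30 days (93 left).
October has 31 days (62 left).
November has 30 days (32 left).
December has 31 days (1 left).
1 day into January → 1 January 1988.

1 January 1988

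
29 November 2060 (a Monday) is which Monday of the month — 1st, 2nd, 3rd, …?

Day 29 falls in week ⌈29/7⌉ of the month.
Days 1–7 hold the 1st Monday, 8–14 the 2nd, 15–21 the 3rd, 22–28 the 4th, 29–31 the 5th.
29 is in the range for the 5th.

5th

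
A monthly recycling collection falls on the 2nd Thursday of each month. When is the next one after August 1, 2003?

August 2003 starts on a Friday; its first Thursday is the 7th, so the 2nd Thursday is the 14th — August 14, 2003.
August 14, 2003 is after August 1, 2003, so that is the next one.

August 14, 2003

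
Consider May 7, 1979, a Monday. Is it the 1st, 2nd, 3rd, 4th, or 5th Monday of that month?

Day 7 falls in week ⌈7/7⌉ of the month.
Days 1–7 hold the 1st Monday, 8–14 the 2nd, 15–21 the 3rd, 22–28 the 4th, 29–31 the 5th.
7 is in the range for the 1st.

1st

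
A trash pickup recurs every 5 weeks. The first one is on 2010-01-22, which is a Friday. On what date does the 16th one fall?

2011-07-01

The 16th occurrence is 15 intervals after the first: 15 × 35 = 525 days after 2010-01-22.
January has 31 days — 9 days to the end of January leaves 516.
From end of January to end of 2010 is 334 days (182 left).
January has 31 days (151 left).
February has 28 days (123 left).
March has 31 days (92 left).
April has 30 days (62 left).
May has 31 days (31 left).
June has 30 days (1 left).
1 day into July → 2011-07-01.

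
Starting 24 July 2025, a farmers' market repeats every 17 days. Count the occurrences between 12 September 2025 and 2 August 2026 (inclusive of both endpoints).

20

Occurrences land 17·i days after 24 July 2025 for i = 0, 1, 2, …
12 September 2025 is 50 days after the start; 50 ÷ 17 = 2 remainder 16; since the remainder is 16, round up to i = 3. First occurrence in the window: #4 on 13 September 2025 (3×17 = 51 days in).
2 August 2026 is 374 days after the start; 374 ÷ 17 = 22 remainder 0. Last occurrence in the window: #23 on 2 August 2026.
Occurrences #4 through #23: 20 in total.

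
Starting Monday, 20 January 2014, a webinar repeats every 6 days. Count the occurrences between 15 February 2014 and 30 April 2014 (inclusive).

12

Occurrences land 6·i days after 20 January 2014 for i = 0, 1, 2, …
15 February 2014 is 26 days after the start; 26 ÷ 6 = 4 remainder 2; since the remainder is 2, round up to i = 5. First occurrence in the window: #6 on 19 February 2014 (5×6 = 30 days in).
30 April 2014 is 100 days after the start; 100 ÷ 6 = 16 remainder 4. Last occurrence in the window: #17 on 26 April 2014.
Occurrences #6 through #17: 12 in total.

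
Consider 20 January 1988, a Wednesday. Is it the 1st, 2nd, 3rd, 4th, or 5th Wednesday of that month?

3rd

Day 20 falls in week ⌈20/7⌉ of the month.
Days 1–7 hold the 1st Wednesday, 8–14 the 2nd, 15–21 the 3rd, 22–28 the 4th, 29–31 the 5th.
20 is in the range for the 3rd.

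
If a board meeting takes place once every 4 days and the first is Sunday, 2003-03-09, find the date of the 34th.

The 34th occurrence is 33 intervals after the first: 33 × 4 = 132 days after 2003-03-09.
March has 31 days — 22 days to the end of March leaves 110.
April has 30 days (80 left).
May has 31 days (49 left).
June has 30 days (19 left).
19 days into July → 2003-07-19.

2003-07-19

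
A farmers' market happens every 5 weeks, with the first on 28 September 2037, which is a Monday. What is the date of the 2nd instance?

2 November 2037

The 2nd occurrence is 1 interval after the first: 1 × 35 = 35 days after 28 September 2037.
September has 30 days — 2 days to the end of September leaves 33.
October has 31 days (2 left).
2 days into November → 2 November 2037.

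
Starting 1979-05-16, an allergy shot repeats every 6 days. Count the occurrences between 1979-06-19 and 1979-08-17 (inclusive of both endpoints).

Occurrences land 6·i days after 1979-05-16 for i = 0, 1, 2, …
1979-06-19 is 34 days after the start; 34 ÷ 6 = 5 remainder 4; since the remainder is 4, round up to i = 6. First occurrence in the window: #7 on 1979-06-21 (6×6 = 36 days in).
1979-08-17 is 93 days after the start; 93 ÷ 6 = 15 remainder 3. Last occurrence in the window: #16 on 1979-08-14.
Occurrences #7 through #16: 10 in total.

10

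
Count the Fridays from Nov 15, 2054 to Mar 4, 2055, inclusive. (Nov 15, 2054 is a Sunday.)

Nov 15, 2054 is a Sunday; the first Friday on or after it is Nov 20, 2054 (5 days later).
From Nov 20, 2054 to Mar 4, 2055: 10 + 31 + 31 + 28 + 4 = 104 days (rest of Nov, Dec, Jan, Feb, Mar).
104 ÷ 7 = 14 full weeks with remainder 6, so 14 more Fridays after the first → 15.

15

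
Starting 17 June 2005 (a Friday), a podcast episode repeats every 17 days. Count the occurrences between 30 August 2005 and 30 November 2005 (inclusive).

Occurrences land 17·i days after 17 June 2005 for i = 0, 1, 2, …
30 August 2005 is 74 days after the start; 74 ÷ 17 = 4 remainder 6; since the remainder is 6, round up to i = 5. First occurrence in the window: #6 on 10 September 2005 (5×17 = 85 days in).
30 November 2005 is 166 days after the start; 166 ÷ 17 = 9 remainder 13. Last occurrence in the window: #10 on 17 November 2005.
Occurrences #6 through #10: 5 in total.

5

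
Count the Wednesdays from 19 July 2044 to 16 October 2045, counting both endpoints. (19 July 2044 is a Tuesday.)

65

19 July 2044 is a Tuesday; the first Wednesday on or after it is 20 July 2044 (1 day later).
From 20 July 2044 to 16 October 2045: 164 + 289 = 453 days (rest of 2044, to 16 October 2045 in 2045).
453 ÷ 7 = 64 full weeks with remainder 5, so 64 more Wednesdays after the first → 65.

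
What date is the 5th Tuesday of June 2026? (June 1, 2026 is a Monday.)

June 2026 begins on a Monday, so the first Tuesday is June 2 (1 day later).
The 5th Tuesday is 4 weeks later: 2 + 28 = 30.

30 June 2026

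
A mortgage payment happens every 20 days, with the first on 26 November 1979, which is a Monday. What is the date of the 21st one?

The 21st occurrence is 20 intervals after the first: 20 × 20 = 400 days after 26 November 1979.
November has 30 days — 4 days to the end of November leaves 396.
December has 31 days (365 left).
January has 31 days (334 left).
February has 29 days (305 left).
March has 31 days (274 left).
April has 30 days (244 left).
May has 31 days (213 left).
June has 30 days (183 left).
July has 31 days (152 left).
August has 31 days (121 left).
September has 30 days (91 left).
October has 31 days (60 left).
November has 30 days (30 left).
30 days into December → 30 December 1980.

30 December 1980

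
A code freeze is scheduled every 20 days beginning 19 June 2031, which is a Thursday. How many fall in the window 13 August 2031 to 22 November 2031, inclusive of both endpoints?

5

Occurrences land 20·i days after 19 June 2031 for i = 0, 1, 2, …
13 August 2031 is 55 days after the start; 55 ÷ 20 = 2 remainder 15; since the remainder is 15, round up to i = 3. First occurrence in the window: #4 on 18 August 2031 (3×20 = 60 days in).
22 November 2031 is 156 days after the start; 156 ÷ 20 = 7 remainder 16. Last occurrence in the window: #8 on 6 November 2031.
Occurrences #4 through #8: 5 in total.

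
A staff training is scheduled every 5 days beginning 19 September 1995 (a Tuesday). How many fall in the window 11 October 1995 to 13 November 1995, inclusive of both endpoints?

Occurrences land 5·i days after 19 September 1995 for i = 0, 1, 2, …
11 October 1995 is 22 days after the start; 22 ÷ 5 = 4 remainder 2; since the remainder is 2, round up to i = 5. First occurrence in the window: #6 on 14 October 1995 (5×5 = 25 days in).
13 November 1995 is 55 days after the start; 55 ÷ 5 = 11 remainder 0. Last occurrence in the window: #12 on 13 November 1995.
Occurrences #6 through #12: 7 in total.

7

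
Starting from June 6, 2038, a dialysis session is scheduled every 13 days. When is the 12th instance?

October 27, 2038

The 12th occurrence is 11 intervals after the first: 11 × 13 = 143 days after June 6, 2038.
June has 30 days — 24 days to the end of June leaves 119.
July has 31 days (88 left).
August has 31 days (57 left).
September has 30 days (27 left).
27 days into October → October 27, 2038.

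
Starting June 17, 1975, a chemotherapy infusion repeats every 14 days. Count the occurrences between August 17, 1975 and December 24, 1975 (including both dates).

Occurrences land 14·i days after June 17, 1975 for i = 0, 1, 2, …
August 17, 1975 is 61 days after the start; 61 ÷ 14 = 4 remainder 5; since the remainder is 5, round up to i = 5. First occurrence in the window: #6 on August 26, 1975 (5×14 = 70 days in).
December 24, 1975 is 190 days after the start; 190 ÷ 14 = 13 remainder 8. Last occurrence in the window: #14 on December 16, 1975.
Occurrences #6 through #14: 9 in total.

9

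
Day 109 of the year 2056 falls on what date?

January has 31 days (109 − 31 = 78 remain).
February has 29 days (78 − 29 = 49 remain).
March has 31 days (49 − 31 = 18 remain).
18 into April → April 18.

18 April 2056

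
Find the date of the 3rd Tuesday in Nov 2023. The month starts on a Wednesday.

Nov 21, 2023

Nov 2023 begins on a Wednesday, so the first Tuesday is Nov 7 (6 days later).
The 3rd Tuesday is 2 weeks later: 7 + 14 = 21.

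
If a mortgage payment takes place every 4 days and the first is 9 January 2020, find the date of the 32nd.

The 32nd occurrence is 31 intervals after the first: 31 × 4 = 124 days after 9 January 2020.
January has 31 days — 22 days to the end of January leaves 102.
February has 29 days (73 left).
March has 31 days (42 left).
April has 30 days (12 left).
12 days into May → 12 May 2020.

12 May 2020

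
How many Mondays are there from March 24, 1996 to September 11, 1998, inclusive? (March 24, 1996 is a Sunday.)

March 24, 1996 is a Sunday; the first Monday on or after it is March 25, 1996 (1 day later).
From March 25, 1996 to September 11, 1998: 281 + 365 + 254 = 900 days (rest of 1996, 1997, to September 11, 1998 in 1998).
900 ÷ 7 = 128 full weeks with remainder 4, so 128 more Mondays after the first → 129.

129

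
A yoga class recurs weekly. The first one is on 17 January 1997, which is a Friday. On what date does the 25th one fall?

4 July 1997

The 25th occurrence is 24 intervals after the first: 24 × 7 = 168 days after 17 January 1997.
January has 31 days — 14 days to the end of January leaves 154.
February has 28 days (126 left).
March has 31 days (95 left).
April has 30 days (65 left).
May has 31 days (34 left).
June has 30 days (4 left).
4 days into July → 4 July 1997.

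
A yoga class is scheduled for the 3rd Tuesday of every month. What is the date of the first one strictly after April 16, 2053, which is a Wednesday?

April 2053 starts on a Tuesday; its first Tuesday is the 1st, so the 3rd Tuesday is the 15th — April 15, 2053.
That is not after April 16, 2053, so look at May 2053.
May 2053 starts on a Thursday; its first Tuesday is the 6th, so the 3rd Tuesday is the 20th — May 20, 2053.

May 20, 2053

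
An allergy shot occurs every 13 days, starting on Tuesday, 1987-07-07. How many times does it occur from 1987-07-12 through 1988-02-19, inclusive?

Occurrences land 13·i days after 1987-07-07 for i = 0, 1, 2, …
1987-07-12 is 5 days after the start; 5 ÷ 13 = 0 remainder 5; since the remainder is 5, round up to i = 1. First occurrence in the window: #2 on 1987-07-20 (1×13 = 13 days in).
1988-02-19 is 227 days after the start; 227 ÷ 13 = 17 remainder 6. Last occurrence in the window: #18 on 1988-02-13.
Occurrences #2 through #18: 17 in total.

17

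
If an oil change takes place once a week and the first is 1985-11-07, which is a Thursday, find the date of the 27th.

The 27th occurrence is 26 intervals after the first: 26 × 7 = 182 days after 1985-11-07.
November has 30 days — 23 days to the end of November leaves 159.
December has 31 days (128 left).
January has 31 days (97 left).
February has 28 days (69 left).
March has 31 days (38 left).
April has 30 days (8 left).
8 days into May → 1986-05-08.

1986-05-08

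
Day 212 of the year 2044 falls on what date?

Jul 30, 2044

Jan has 31 days (212 − 31 = 181 remain).
Feb has 29 days (181 − 29 = 152 remain).
Mar has 31 days (152 − 31 = 121 remain).
Apr has 30 days (121 − 30 = 91 remain).
May has 31 days (91 − 31 = 60 remain).
Jun has 30 days (60 − 30 = 30 remain).
30 into Jul → Jul 30.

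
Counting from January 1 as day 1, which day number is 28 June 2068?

Days in months before June: 31 + 29 + 31 + 30 + 31 = 152.
Plus 28 days into June → day 180.

180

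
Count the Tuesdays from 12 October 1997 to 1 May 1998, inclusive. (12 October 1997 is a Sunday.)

12 October 1997 is a Sunday; the first Tuesday on or after it is 14 October 1997 (2 days later).
From 14 October 1997 to 1 May 1998: 17 + 30 + 31 + 31 + 28 + 31 + 30 + 1 = 199 days (rest of October, November, December, January, February, March, April, May).
199 ÷ 7 = 28 full weeks with remainder 3, so 28 more Tuesdays after the first → 29.

29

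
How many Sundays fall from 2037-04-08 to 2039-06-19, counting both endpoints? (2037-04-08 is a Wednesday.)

115

2037-04-08 is a Wednesday; the first Sunday on or after it is 2037-04-12 (4 days later).
From 2037-04-12 to 2039-06-19: 263 + 365 + 170 = 798 days (rest of 2037, 2038, to 2039-06-19 in 2039).
798 ÷ 7 = 114 full weeks with remainder 0, so 114 more Sundays after the first → 115.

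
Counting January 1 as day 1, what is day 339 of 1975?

1975-12-05

January has 31 days (339 − 31 = 308 remain).
February has 28 days (308 − 28 = 280 remain).
March has 31 days (280 − 31 = 249 remain).
April has 30 days (249 − 30 = 219 remain).
May has 31 days (219 − 31 = 188 remain).
June has 30 days (188 − 30 = 158 remain).
July has 31 days (158 − 31 = 127 remain).
August has 31 days (127 − 31 = 96 remain).
September has 30 days (96 − 30 = 66 remain).
October has 31 days (66 − 31 = 35 remain).
November has 30 days (35 − 30 = 5 remain).
5 into December → December 5.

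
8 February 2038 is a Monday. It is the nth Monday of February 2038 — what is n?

2nd

Day 8 falls in week ⌈8/7⌉ of the month.
Days 1–7 hold the 1st Monday, 8–14 the 2nd, 15–21 the 3rd, 22–28 the 4th, 29–31 the 5th.
8 is in the range for the 2nd.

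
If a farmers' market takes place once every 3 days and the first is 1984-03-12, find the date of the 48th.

1984-07-31

The 48th occurrence is 47 intervals after the first: 47 × 3 = 141 days after 1984-03-12.
March has 31 days — 19 days to the end of March leaves 122.
April has 30 days (92 left).
May has 31 days (61 left).
June has 30 days (31 left).
31 days into July → 1984-07-31.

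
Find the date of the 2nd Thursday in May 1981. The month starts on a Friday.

May 14, 1981

May 1981 begins on a Friday, so the first Thursday is May 7 (6 days later).
The 2nd Thursday is 1 weeks later: 7 + 7 = 14.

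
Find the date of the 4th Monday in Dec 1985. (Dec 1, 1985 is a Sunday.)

Dec 1985 begins on a Sunday, so the first Monday is Dec 2 (1 day later).
The 4th Monday is 3 weeks later: 2 + 21 = 23.

Dec 23, 1985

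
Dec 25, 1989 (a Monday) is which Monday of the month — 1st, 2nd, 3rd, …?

Day 25 falls in week ⌈25/7⌉ of the month.
Days 1–7 hold the 1st Monday, 8–14 the 2nd, 15–21 the 3rd, 22–28 the 4th, 29–31 the 5th.
25 is in the range for the 4th.

4th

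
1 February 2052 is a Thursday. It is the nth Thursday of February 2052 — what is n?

1st

Day 1 falls in week ⌈1/7⌉ of the month.
Days 1–7 hold the 1st Thursday, 8–14 the 2nd, 15–21 the 3rd, 22–28 the 4th, 29–31 the 5th.
1 is in the range for the 1st.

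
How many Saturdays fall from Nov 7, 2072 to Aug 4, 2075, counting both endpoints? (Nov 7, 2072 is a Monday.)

143

Nov 7, 2072 is a Monday; the first Saturday on or after it is Nov 12, 2072 (5 days later).
From Nov 12, 2072 to Aug 4, 2075: 49 + 365 + 365 + 216 = 995 days (rest of 2072, 2073, 2074, to Aug 4, 2075 in 2075).
995 ÷ 7 = 142 full weeks with remainder 1, so 142 more Saturdays after the first → 143.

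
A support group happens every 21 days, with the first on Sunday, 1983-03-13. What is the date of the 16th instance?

The 16th occurrence is 15 intervals after the first: 15 × 21 = 315 days after 1983-03-13.
March has 31 days — 18 days to the end of March leaves 297.
April has 30 days (267 left).
May has 31 days (236 left).
June has 30 days (206 left).
July has 31 days (175 left).
August has 31 days (144 left).
September has 30 days (114 left).
October has 31 days (83 left).
November has 30 days (53 left).
December has 31 days (22 left).
22 days into January → 1984-01-22.

1984-01-22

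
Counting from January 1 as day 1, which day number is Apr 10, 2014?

100

Days in months before Apr: 31 + 28 + 31 = 90.
Plus 10 days into Apr → day 100.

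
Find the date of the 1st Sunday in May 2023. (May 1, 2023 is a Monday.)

May 2023 begins on a Monday, so the first Sunday is May 7 (6 days later).

2023-05-07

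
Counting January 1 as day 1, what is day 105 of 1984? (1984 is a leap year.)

January has 31 days (105 − 31 = 74 remain).
February has 29 days (74 − 29 = 45 remain).
March has 31 days (45 − 31 = 14 remain).
14 into April → April 14.

April 14, 1984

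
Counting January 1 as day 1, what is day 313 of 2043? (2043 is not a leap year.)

January has 31 days (313 − 31 = 282 remain).
February has 28 days (282 − 28 = 254 remain).
March has 31 days (254 − 31 = 223 remain).
April has 30 days (223 − 30 = 193 remain).
May has 31 days (193 − 31 = 162 remain).
June has 30 days (162 − 30 = 132 remain).
July has 31 days (132 − 31 = 101 remain).
August has 31 days (101 − 31 = 70 remain).
September has 30 days (70 − 30 = 40 remain).
October has 31 days (40 − 31 = 9 remain).
9 into November → November 9.

November 9, 2043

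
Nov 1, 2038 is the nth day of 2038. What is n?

Days in months before Nov: 31 + 28 + 31 + 30 + 31 + 30 + 31 + 31 + 30 + 31 = 304.
Plus 1 day into Nov → day 305.

305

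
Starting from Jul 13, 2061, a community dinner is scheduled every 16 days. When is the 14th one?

The 14th occurrence is 13 intervals after the first: 13 × 16 = 208 days after Jul 13, 2061.
Jul has 31 days — 18 days to the end of Jul leaves 190.
Aug has 31 days (159 left).
Sep has 30 days (129 left).
Oct has 31 days (98 left).
Nov has 30 days (68 left).
Dec has 31 days (37 left).
Jan has 31 days (6 left).
6 days into Feb → Feb 6, 2062.

Feb 6, 2062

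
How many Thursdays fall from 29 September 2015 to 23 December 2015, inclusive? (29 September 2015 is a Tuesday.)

12

29 September 2015 is a Tuesday; the first Thursday on or after it is 1 October 2015 (2 days later).
From 1 October 2015 to 23 December 2015: 30 + 30 + 23 = 83 days (rest of October, November, December).
83 ÷ 7 = 11 full weeks with remainder 6, so 11 more Thursdays after the first → 12.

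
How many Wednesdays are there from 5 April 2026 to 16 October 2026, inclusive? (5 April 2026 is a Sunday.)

28

5 April 2026 is a Sunday; the first Wednesday on or after it is 8 April 2026 (3 days later).
From 8 April 2026 to 16 October 2026: 22 + 31 + 30 + 31 + 31 + 30 + 16 = 191 days (rest of April, May, June, July, August, September, October).
191 ÷ 7 = 27 full weeks with remainder 2, so 27 more Wednesdays after the first → 28.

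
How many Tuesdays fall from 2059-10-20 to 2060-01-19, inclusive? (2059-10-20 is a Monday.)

13

2059-10-20 is a Monday; the first Tuesday on or after it is 2059-10-21 (1 day later).
From 2059-10-21 to 2060-01-19: 10 + 30 + 31 + 19 = 90 days (rest of October, November, December, January).
90 ÷ 7 = 12 full weeks with remainder 6, so 12 more Tuesdays after the first → 13.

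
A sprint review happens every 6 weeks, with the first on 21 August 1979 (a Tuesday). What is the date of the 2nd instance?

The 2nd occurrence is 1 interval after the first: 1 × 42 = 42 days after 21 August 1979.
August has 31 days — 10 days to the end of August leaves 32.
September has 30 days (2 left).
2 days into October → 2 October 1979.

2 October 1979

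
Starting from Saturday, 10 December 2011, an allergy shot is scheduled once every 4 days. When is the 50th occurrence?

The 50th occurrence is 49 intervals after the first: 49 × 4 = 196 days after 10 December 2011.
December has 31 days — 21 days to the end of December leaves 175.
January has 31 days (144 left).
February has 29 days (115 left).
March has 31 days (84 left).
April has 30 days (54 left).
May has 31 days (23 left).
23 days into June → 23 June 2012.

23 June 2012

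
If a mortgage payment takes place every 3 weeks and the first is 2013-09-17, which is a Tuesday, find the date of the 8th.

The 8th occurrence is 7 intervals after the first: 7 × 21 = 147 days after 2013-09-17.
September has 30 days — 13 days to the end of September leaves 134.
October has 31 days (103 left).
November has 30 days (73 left).
December has 31 days (42 left).
January has 31 days (11 left).
11 days into February → 2014-02-11.

2014-02-11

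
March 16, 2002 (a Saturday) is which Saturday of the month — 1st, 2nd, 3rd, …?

3rd

Day 16 falls in week ⌈16/7⌉ of the month.
Days 1–7 hold the 1st Saturday, 8–14 the 2nd, 15–21 the 3rd, 22–28 the 4th, 29–31 the 5th.
16 is in the range for the 3rd.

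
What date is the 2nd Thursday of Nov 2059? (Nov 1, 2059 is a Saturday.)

Nov 2059 begins on a Saturday, so the first Thursday is Nov 6 (5 days later).
The 2nd Thursday is 1 weeks later: 6 + 7 = 13.

Nov 13, 2059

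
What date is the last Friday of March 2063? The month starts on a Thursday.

March 2063 begins on a Thursday, so the first Friday is March 2 (1 day later).
March 2063 has 31 days. Adding weeks: 2, 9, 16, 23, 30 — the last one ≤ 31 is the 30th.

March 30, 2063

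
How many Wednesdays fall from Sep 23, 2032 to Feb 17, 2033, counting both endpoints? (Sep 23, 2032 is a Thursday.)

Sep 23, 2032 is a Thursday; the first Wednesday on or after it is Sep 29, 2032 (6 days later).
From Sep 29, 2032 to Feb 17, 2033: 1 + 31 + 30 + 31 + 31 + 17 = 141 days (rest of Sep, Oct, Nov, Dec, Jan, Feb).
141 ÷ 7 = 20 full weeks with remainder 1, so 20 more Wednesdays after the first → 21.

21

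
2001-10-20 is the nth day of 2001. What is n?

Days in months before October: 31 + 28 + 31 + 30 + 31 + 30 + 31 + 31 + 30 = 273.
Plus 20 days into October → day 293.

293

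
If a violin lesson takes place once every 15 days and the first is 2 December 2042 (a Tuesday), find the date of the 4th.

16 January 2043

The 4th occurrence is 3 intervals after the first: 3 × 15 = 45 days after 2 December 2042.
December has 31 days — 29 days to the end of December leaves 16.
16 days into January → 16 January 2043.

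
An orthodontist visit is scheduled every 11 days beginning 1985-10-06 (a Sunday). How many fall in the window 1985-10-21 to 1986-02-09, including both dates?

Occurrences land 11·i days after 1985-10-06 for i = 0, 1, 2, …
1985-10-21 is 15 days after the start; 15 ÷ 11 = 1 remainder 4; since the remainder is 4, round up to i = 2. First occurrence in the window: #3 on 1985-10-28 (2×11 = 22 days in).
1986-02-09 is 126 days after the start; 126 ÷ 11 = 11 remainder 5. Last occurrence in the window: #12 on 1986-02-04.
Occurrences #3 through #12: 10 in total.

10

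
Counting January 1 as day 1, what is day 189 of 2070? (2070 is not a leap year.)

2070-07-08

January has 31 days (189 − 31 = 158 remain).
February has 28 days (158 − 28 = 130 remain).
March has 31 days (130 − 31 = 99 remain).
April has 30 days (99 − 30 = 69 remain).
May has 31 days (69 − 31 = 38 remain).
June has 30 days (38 − 30 = 8 remain).
8 into July → July 8.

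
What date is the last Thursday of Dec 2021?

The first Thursday of Dec 2021 is Dec 2.
Dec 2021 has 31 days. Adding weeks: 2, 9, 16, 23, 30 — the last one ≤ 31 is the 30th.

Dec 30, 2021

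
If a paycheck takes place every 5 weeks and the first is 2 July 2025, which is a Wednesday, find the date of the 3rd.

The 3rd occurrence is 2 intervals after the first: 2 × 35 = 70 days after 2 July 2025.
July has 31 days — 29 days to the end of July leaves 41.
August has 31 days (10 left).
10 days into September → 10 September 2025.

10 September 2025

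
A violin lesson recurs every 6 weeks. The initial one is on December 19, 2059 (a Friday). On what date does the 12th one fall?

The 12th occurrence is 11 intervals after the first: 11 × 42 = 462 days after December 19, 2059.
December has 31 days — 12 days to the end of December leaves 450.
2060 has 366 days (84 left).
January has 31 days (53 left).
February has 28 days (25 left).
25 days into March → March 25, 2061.

March 25, 2061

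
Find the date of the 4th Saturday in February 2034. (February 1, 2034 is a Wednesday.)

February 2034 begins on a Wednesday, so the first Saturday is February 4 (3 days later).
The 4th Saturday is 3 weeks later: 4 + 21 = 25.

25 February 2034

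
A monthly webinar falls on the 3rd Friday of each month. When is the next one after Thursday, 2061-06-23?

June 2061 starts on a Wednesday; its first Friday is the 3rd, so the 3rd Friday is the 17th — 2061-06-17.
That is not after 2061-06-23, so look at July 2061.
July 2061 starts on a Friday; its first Friday is the 1st, so the 3rd Friday is the 15th — 2061-07-15.

2061-07-15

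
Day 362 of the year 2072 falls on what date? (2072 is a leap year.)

2072-12-27

January has 31 days (362 − 31 = 331 remain).
February has 29 days (331 − 29 = 302 remain).
March has 31 days (302 − 31 = 271 remain).
April has 30 days (271 − 30 = 241 remain).
May has 31 days (241 − 31 = 210 remain).
June has 30 days (210 − 30 = 180 remain).
July has 31 days (180 − 31 = 149 remain).
August has 31 days (149 − 31 = 118 remain).
September has 30 days (118 − 30 = 88 remain).
October has 31 days (88 − 31 = 57 remain).
November has 30 days (57 − 30 = 27 remain).
27 into December → December 27.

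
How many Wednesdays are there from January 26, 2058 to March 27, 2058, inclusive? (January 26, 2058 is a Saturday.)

January 26, 2058 is a Saturday; the first Wednesday on or after it is January 30, 2058 (4 days later).
From January 30, 2058 to March 27, 2058: 1 + 28 + 27 = 56 days (rest of January, February, March).
56 ÷ 7 = 8 full weeks with remainder 0, so 8 more Wednesdays after the first → 9.

9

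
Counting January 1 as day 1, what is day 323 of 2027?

January has 31 days (323 − 31 = 292 remain).
February has 28 days (292 − 28 = 264 remain).
March has 31 days (264 − 31 = 233 remain).
April has 30 days (233 − 30 = 203 remain).
May has 31 days (203 − 31 = 172 remain).
June has 30 days (172 − 30 = 142 remain).
July has 31 days (142 − 31 = 111 remain).
August has 31 days (111 − 31 = 80 remain).
September has 30 days (80 − 30 = 50 remain).
October has 31 days (50 − 31 = 19 remain).
19 into November → November 19.

19 November 2027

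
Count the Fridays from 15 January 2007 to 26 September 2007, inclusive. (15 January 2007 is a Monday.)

36

15 January 2007 is a Monday; the first Friday on or after it is 19 January 2007 (4 days later).
From 19 January 2007 to 26 September 2007: 12 + 28 + 31 + 30 + 31 + 30 + 31 + 31 + 26 = 250 days (rest of January, February, March, April, May, June, July, August, September).
250 ÷ 7 = 35 full weeks with remainder 5, so 35 more Fridays after the first → 36.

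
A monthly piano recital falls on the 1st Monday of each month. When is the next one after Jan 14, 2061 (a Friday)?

Jan 2061 starts on a Saturday, so its 1st Monday is Jan 3, 2061 (2 days in).
That is not after Jan 14, 2061, so look at Feb 2061.
Feb 2061 starts on a Tuesday, so its 1st Monday is Feb 7, 2061 (6 days in).

Feb 7, 2061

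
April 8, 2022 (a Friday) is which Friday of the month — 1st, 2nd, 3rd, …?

2nd

Day 8 falls in week ⌈8/7⌉ of the month.
Days 1–7 hold the 1st Friday, 8–14 the 2nd, 15–21 the 3rd, 22–28 the 4th, 29–31 the 5th.
8 is in the range for the 2nd.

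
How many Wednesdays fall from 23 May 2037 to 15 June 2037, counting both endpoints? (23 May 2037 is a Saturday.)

23 May 2037 is a Saturday; the first Wednesday on or after it is 27 May 2037 (4 days later).
From 27 May 2037 to 15 June 2037: 4 + 15 = 19 days (rest of May, June).
19 ÷ 7 = 2 full weeks with remainder 5, so 2 more Wednesdays after the first → 3.

3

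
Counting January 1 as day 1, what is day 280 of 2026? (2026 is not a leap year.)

Jan has 31 days (280 − 31 = 249 remain).
Feb has 28 days (249 − 28 = 221 remain).
Mar has 31 days (221 − 31 = 190 remain).
Apr has 30 days (190 − 30 = 160 remain).
May has 31 days (160 − 31 = 129 remain).
Jun has 30 days (129 − 30 = 99 remain).
Jul has 31 days (99 − 31 = 68 remain).
Aug has 31 days (68 − 31 = 37 remain).
Sep has 30 days (37 − 30 = 7 remain).
7 into Oct → Oct 7.

Oct 7, 2026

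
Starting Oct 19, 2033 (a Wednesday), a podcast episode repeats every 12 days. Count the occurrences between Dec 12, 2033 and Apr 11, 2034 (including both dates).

Occurrences land 12·i days after Oct 19, 2033 for i = 0, 1, 2, …
Dec 12, 2033 is 54 days after the start; 54 ÷ 12 = 4 remainder 6; since the remainder is 6, round up to i = 5. First occurrence in the window: #6 on Dec 18, 2033 (5×12 = 60 days in).
Apr 11, 2034 is 174 days after the start; 174 ÷ 12 = 14 remainder 6. Last occurrence in the window: #15 on Apr 5, 2034.
Occurrences #6 through #15: 10 in total.

10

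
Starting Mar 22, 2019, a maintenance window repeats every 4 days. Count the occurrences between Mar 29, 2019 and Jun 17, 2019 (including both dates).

20

Occurrences land 4·i days after Mar 22, 2019 for i = 0, 1, 2, …
Mar 29, 2019 is 7 days after the start; 7 ÷ 4 = 1 remainder 3; since the remainder is 3, round up to i = 2. First occurrence in the window: #3 on Mar 30, 2019 (2×4 = 8 days in).
Jun 17, 2019 is 87 days after the start; 87 ÷ 4 = 21 remainder 3. Last occurrence in the window: #22 on Jun 14, 2019.
Occurrences #3 through #22: 20 in total.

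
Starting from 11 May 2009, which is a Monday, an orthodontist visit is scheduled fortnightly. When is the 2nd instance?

The 2nd occurrence is 1 interval after the first: 1 × 14 = 14 days after 11 May 2009.
14 days later is 25 May 2009.

25 May 2009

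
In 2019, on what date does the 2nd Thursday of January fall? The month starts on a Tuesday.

January 2019 begins on a Tuesday, so the first Thursday is January 3 (2 days later).
The 2nd Thursday is 1 weeks later: 3 + 7 = 10.

January 10, 2019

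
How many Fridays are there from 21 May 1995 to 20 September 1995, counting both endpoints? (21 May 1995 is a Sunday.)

17

21 May 1995 is a Sunday; the first Friday on or after it is 26 May 1995 (5 days later).
From 26 May 1995 to 20 September 1995: 5 + 30 + 31 + 31 + 20 = 117 days (rest of May, June, July, August, September).
117 ÷ 7 = 16 full weeks with remainder 5, so 16 more Fridays after the first → 17.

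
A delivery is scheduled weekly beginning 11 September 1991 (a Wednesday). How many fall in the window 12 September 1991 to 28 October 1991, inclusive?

Occurrences land 7·i days after 11 September 1991 for i = 0, 1, 2, …
12 September 1991 is 1 day after the start; 1 ÷ 7 = 0 remainder 1; since the remainder is 1, round up to i = 1. First occurrence in the window: #2 on 18 September 1991 (1×7 = 7 days in).
28 October 1991 is 47 days after the start; 47 ÷ 7 = 6 remainder 5. Last occurrence in the window: #7 on 23 October 1991.
Occurrences #2 through #7: 6 in total.

6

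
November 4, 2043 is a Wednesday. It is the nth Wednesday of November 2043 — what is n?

Day 4 falls in week ⌈4/7⌉ of the month.
Days 1–7 hold the 1st Wednesday, 8–14 the 2nd, 15–21 the 3rd, 22–28 the 4th, 29–31 the 5th.
4 is in the range for the 1st.

1st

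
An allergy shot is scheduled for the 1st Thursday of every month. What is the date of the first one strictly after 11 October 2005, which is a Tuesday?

3 November 2005

October 2005 starts on a Saturday, so its 1st Thursday is 6 October 2005 (5 days in).
That is not after 11 October 2005, so look at November 2005.
November 2005 starts on a Tuesday, so its 1st Thursday is 3 November 2005 (2 days in).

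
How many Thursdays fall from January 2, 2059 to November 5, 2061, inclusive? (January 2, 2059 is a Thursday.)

January 2, 2059 is a Thursday; the first Thursday on or after it is January 2, 2059.
From January 2, 2059 to November 5, 2061: 363 + 366 + 309 = 1038 days (rest of 2059, 2060, to November 5, 2061 in 2061).
1038 ÷ 7 = 148 full weeks with remainder 2, so 148 more Thursdays after the first → 149.

149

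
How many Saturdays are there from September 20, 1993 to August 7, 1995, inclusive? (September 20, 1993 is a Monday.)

September 20, 1993 is a Monday; the first Saturday on or after it is September 25, 1993 (5 days later).
From September 25, 1993 to August 7, 1995: 97 + 365 + 219 = 681 days (rest of 1993, 1994, to August 7, 1995 in 1995).
681 ÷ 7 = 97 full weeks with remainder 2, so 97 more Saturdays after the first → 98.

98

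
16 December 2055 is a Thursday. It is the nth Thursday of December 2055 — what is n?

3rd

Day 16 falls in week ⌈16/7⌉ of the month.
Days 1–7 hold the 1st Thursday, 8–14 the 2nd, 15–21 the 3rd, 22–28 the 4th, 29–31 the 5th.
16 is in the range for the 3rd.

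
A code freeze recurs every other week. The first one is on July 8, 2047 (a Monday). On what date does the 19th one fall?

March 16, 2048

The 19th occurrence is 18 intervals after the first: 18 × 14 = 252 days after July 8, 2047.
July has 31 days — 23 days to the end of July leaves 229.
August has 31 days (198 left).
September has 30 days (168 left).
October has 31 days (137 left).
November has 30 days (107 left).
December has 31 days (76 left).
January has 31 days (45 left).
February has 29 days (16 left).
16 days into March → March 16, 2048.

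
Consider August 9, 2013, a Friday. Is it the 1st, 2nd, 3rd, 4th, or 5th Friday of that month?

2nd

Day 9 falls in week ⌈9/7⌉ of the month.
Days 1–7 hold the 1st Friday, 8–14 the 2nd, 15–21 the 3rd, 22–28 the 4th, 29–31 the 5th.
9 is in the range for the 2nd.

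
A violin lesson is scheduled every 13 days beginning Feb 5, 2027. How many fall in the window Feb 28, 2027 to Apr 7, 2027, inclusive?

3

Occurrences land 13·i days after Feb 5, 2027 for i = 0, 1, 2, …
Feb 28, 2027 is 23 days after the start; 23 ÷ 13 = 1 remainder 10; since the remainder is 10, round up to i = 2. First occurrence in the window: #3 on Mar 3, 2027 (2×13 = 26 days in).
Apr 7, 2027 is 61 days after the start; 61 ÷ 13 = 4 remainder 9. Last occurrence in the window: #5 on Mar 29, 2027.
Occurrences #3 through #5: 3 in total.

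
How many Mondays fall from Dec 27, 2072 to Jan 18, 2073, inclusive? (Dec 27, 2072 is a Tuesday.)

3

Dec 27, 2072 is a Tuesday; the first Monday on or after it is Jan 2, 2073 (6 days later).
From Jan 2, 2073 to Jan 18, 2073 is 18 − 2 = 16 days.
16 ÷ 7 = 2 full weeks with remainder 2, so 2 more Mondays after the first → 3.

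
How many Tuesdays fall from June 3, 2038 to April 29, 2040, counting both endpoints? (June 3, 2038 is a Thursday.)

June 3, 2038 is a Thursday; the first Tuesday on or after it is June 8, 2038 (5 days later).
From June 8, 2038 to April 29, 2040: 206 + 365 + 120 = 691 days (rest of 2038, 2039, to April 29, 2040 in 2040).
691 ÷ 7 = 98 full weeks with remainder 5, so 98 more Tuesdays after the first → 99.

99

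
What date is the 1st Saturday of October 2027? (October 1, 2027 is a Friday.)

October 2027 begins on a Friday, so the first Saturday is October 2 (1 day later).

2 October 2027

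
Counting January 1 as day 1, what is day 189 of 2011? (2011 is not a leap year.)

January has 31 days (189 − 31 = 158 remain).
February has 28 days (158 − 28 = 130 remain).
March has 31 days (130 − 31 = 99 remain).
April has 30 days (99 − 30 = 69 remain).
May has 31 days (69 − 31 = 38 remain).
June has 30 days (38 − 30 = 8 remain).
8 into July → July 8.

8 July 2011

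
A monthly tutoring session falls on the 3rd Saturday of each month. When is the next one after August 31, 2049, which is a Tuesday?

September 18, 2049

August 2049 starts on a Sunday; its first Saturday is the 7th, so the 3rd Saturday is the 21st — August 21, 2049.
That is not after August 31, 2049, so look at September 2049.
September 2049 starts on a Wednesday; its first Saturday is the 4th, so the 3rd Saturday is the 18th — September 18, 2049.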